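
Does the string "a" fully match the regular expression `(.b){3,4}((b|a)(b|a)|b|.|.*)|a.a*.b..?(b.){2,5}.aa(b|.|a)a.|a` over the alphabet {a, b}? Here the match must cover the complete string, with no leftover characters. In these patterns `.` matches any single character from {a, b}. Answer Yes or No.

Yes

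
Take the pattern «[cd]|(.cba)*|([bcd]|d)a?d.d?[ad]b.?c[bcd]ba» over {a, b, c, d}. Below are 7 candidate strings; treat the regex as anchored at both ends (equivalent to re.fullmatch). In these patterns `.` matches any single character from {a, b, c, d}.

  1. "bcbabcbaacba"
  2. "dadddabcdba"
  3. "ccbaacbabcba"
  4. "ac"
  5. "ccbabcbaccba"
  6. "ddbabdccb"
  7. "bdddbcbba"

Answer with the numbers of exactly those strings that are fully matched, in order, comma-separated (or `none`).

1, 2, 3, 5, 7

1 → match
2 → match
3 → match
4 → no match
5 → match
6 → no match
7 → match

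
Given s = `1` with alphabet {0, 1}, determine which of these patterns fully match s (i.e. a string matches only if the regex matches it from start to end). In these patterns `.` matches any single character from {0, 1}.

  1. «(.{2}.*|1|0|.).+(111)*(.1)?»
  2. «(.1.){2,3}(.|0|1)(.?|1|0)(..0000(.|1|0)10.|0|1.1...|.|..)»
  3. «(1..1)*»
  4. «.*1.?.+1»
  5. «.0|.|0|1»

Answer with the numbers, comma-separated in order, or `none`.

1 → no match
2 → no match
3 → no match
4 → no match
5 → match

5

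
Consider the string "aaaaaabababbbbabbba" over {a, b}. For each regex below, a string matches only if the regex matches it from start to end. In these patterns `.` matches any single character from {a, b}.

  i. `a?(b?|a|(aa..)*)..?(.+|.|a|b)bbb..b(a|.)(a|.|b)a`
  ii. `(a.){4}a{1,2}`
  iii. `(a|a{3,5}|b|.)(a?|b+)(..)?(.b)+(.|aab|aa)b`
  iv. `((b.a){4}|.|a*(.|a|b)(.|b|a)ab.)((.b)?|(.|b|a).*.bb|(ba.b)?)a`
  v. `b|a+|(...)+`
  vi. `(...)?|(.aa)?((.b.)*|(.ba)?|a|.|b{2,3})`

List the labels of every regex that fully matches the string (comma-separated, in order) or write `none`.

i, iv

i → match
ii → no match
iii → no match — must end with "b"
iv → match
v → no match
vi → no match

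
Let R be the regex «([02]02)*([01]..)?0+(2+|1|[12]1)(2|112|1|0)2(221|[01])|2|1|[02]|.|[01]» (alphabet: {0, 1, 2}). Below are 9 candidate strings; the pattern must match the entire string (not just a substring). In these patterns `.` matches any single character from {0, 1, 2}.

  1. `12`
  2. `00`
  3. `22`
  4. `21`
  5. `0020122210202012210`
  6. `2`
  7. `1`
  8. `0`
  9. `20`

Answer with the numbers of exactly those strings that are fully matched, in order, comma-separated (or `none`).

1 → no match
2 → no match
3 → no match
4 → no match
5 → no match
6 → match
7 → match
8 → match
9 → no match

6, 7, 8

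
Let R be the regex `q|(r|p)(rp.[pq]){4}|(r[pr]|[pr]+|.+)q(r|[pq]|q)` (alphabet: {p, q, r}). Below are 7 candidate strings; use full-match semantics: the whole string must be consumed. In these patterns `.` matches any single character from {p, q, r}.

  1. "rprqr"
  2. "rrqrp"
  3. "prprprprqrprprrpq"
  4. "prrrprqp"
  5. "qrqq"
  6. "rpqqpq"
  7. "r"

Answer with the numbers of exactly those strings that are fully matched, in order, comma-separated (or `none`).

1. "rprqr" → match
2. "rrqrp" → no match
3 → no match
4. "prrrprqp" → match
5. "qrqq" → match
6. "rpqqpq" → no match
7. "r" → no match

1, 4, 5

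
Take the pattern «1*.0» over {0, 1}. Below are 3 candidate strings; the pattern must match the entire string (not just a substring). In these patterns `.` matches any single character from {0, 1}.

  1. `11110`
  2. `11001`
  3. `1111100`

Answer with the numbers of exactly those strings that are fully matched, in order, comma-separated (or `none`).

1, 3

1 → match
2 → no match — must end with `0`
3 → match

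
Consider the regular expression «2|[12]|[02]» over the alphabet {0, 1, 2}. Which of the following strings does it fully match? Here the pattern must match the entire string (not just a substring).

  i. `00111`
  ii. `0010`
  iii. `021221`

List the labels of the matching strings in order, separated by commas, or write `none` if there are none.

none

i. `00111` → no match
ii. `0010` → no match
iii. `021221` → no match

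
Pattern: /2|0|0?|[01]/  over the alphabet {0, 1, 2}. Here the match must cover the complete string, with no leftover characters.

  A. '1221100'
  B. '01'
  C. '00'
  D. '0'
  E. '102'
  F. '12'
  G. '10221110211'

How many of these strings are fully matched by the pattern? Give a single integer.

A → no match
B → no match
C → no match
D → match
E → no match
F → no match
G → no match
Total matched: 1

1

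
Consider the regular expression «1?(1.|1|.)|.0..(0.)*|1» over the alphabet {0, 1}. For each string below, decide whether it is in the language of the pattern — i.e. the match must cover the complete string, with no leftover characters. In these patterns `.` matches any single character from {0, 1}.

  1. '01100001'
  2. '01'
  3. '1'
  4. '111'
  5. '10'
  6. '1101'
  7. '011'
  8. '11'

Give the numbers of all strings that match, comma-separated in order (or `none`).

1 → no match
2 → no match
3 → match
4 → match
5 → match
6 → no match
7 → no match
8 → match

3, 4, 5, 8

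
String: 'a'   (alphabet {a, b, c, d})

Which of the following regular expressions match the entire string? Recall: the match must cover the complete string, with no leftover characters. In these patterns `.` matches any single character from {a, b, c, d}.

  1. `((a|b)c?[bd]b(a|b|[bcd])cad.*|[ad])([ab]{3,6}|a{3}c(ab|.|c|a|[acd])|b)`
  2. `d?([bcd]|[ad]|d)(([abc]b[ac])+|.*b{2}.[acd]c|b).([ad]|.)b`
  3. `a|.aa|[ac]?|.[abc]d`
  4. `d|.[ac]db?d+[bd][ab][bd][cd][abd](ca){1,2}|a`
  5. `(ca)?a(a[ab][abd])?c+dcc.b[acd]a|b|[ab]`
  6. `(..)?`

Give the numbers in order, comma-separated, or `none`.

3, 4, 5

1 → no match
2 → no match — must end with 'b'
3 → match
4 → match
5 → match
6 → no match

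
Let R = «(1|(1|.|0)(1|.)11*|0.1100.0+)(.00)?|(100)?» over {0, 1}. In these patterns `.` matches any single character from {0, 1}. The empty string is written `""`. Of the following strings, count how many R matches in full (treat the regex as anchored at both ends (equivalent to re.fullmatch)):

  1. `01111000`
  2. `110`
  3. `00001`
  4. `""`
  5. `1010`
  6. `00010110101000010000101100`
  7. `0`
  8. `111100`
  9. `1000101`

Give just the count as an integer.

3

1. `01111000` → match
2. `110` → no match
3. `00001` → no match
4. `""` → match
5. `1010` → no match
6 → no match
7. `0` → no match
8. `111100` → match
9. `1000101` → no match
Total matched: 3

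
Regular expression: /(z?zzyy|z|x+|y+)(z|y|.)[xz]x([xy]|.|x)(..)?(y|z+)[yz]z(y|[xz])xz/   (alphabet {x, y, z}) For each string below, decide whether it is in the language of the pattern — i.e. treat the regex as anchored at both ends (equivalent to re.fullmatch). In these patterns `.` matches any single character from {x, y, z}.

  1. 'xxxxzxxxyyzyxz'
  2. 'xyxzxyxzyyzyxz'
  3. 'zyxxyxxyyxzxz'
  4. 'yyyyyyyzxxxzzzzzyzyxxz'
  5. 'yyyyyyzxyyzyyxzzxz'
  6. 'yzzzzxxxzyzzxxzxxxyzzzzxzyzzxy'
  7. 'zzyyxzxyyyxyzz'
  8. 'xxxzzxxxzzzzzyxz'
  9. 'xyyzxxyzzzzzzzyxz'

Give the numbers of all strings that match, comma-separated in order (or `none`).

1 → match
2 → no match
3 → no match
4 → no match
5 → no match
6 → no match — must end with 'xz'
7 → no match — must end with 'xz'
8 → match
9 → no match

1, 8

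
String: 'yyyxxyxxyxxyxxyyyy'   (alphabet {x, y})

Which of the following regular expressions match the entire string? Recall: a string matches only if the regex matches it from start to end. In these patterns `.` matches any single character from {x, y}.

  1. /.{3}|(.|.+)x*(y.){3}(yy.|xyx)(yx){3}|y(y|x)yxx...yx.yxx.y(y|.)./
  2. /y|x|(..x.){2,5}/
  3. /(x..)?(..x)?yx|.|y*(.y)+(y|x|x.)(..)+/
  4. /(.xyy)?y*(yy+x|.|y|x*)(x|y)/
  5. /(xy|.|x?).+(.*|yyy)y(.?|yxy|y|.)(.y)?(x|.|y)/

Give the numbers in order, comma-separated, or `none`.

1, 3, 5

1 → match
2 → no match
3 → match
4 → no match
5 → match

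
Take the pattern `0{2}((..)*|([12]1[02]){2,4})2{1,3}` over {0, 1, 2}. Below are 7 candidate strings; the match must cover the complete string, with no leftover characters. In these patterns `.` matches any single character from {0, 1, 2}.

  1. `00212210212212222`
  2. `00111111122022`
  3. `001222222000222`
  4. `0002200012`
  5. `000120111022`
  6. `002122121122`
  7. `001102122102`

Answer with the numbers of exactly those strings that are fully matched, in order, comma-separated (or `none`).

1, 2, 3, 5, 6, 7

1 → match
2 → match
3 → match
4 → no match
5 → match
6 → match
7 → match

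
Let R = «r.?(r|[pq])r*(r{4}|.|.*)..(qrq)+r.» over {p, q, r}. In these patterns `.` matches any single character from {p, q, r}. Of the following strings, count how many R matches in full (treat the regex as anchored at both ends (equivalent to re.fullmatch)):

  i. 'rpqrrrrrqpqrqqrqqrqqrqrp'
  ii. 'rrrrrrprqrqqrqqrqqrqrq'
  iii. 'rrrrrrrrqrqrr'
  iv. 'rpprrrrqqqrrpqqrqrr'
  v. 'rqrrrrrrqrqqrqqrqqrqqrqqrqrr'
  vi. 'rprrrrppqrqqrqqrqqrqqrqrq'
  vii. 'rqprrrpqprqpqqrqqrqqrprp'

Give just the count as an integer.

i → match
ii → match
iii → match
iv → match
v → match
vi → match
vii → no match
Total matched: 6

6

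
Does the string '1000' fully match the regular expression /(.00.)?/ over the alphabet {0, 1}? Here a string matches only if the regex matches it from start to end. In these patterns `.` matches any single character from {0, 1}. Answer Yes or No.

Yes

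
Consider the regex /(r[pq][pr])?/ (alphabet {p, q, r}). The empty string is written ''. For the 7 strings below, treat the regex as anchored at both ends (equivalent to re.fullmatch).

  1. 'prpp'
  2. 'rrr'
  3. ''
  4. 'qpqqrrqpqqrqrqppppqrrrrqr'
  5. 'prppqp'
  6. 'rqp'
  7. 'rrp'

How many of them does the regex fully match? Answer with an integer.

1 → no match
2 → no match
3 → match
4 → no match
5 → no match
6 → match
7 → no match
Total matched: 2

2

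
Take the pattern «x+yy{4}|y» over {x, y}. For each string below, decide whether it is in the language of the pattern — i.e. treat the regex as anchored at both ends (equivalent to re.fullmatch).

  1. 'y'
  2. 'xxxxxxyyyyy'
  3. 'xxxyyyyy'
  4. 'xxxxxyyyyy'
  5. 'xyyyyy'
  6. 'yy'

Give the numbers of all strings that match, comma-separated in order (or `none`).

1 → match
2 → match
3 → match
4 → match
5 → match
6 → no match

1, 2, 3, 4, 5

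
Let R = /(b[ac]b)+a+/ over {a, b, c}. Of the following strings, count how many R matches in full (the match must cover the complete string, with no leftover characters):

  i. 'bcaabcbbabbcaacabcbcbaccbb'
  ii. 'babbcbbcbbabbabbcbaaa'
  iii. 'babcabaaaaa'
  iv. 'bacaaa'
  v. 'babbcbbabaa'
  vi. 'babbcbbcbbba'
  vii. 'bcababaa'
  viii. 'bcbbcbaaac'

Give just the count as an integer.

i → no match — must end with 'a'
ii → match
iii → no match
iv → no match
v → match
vi → no match
vii → no match
viii → no match — must end with 'a'
Total matched: 2

2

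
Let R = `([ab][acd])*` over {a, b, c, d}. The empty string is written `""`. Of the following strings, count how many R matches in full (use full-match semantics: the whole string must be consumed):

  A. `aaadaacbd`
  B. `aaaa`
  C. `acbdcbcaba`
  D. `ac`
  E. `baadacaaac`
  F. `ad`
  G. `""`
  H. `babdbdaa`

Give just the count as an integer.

6

A → no match
B → match
C → no match
D → match
E → match
F → match
G → match
H → match
Total matched: 6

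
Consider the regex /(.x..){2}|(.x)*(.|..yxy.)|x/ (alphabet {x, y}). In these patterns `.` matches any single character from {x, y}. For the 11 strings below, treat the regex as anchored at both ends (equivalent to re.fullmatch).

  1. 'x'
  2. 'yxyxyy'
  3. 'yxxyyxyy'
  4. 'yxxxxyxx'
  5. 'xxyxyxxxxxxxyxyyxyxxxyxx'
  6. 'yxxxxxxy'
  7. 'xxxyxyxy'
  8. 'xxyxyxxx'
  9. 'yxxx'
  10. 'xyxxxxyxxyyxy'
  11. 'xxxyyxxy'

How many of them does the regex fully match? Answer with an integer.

1 → match
2 → match
3 → match
4 → no match
5 → no match
6 → match
7 → no match
8 → match
9 → no match
10 → no match
11 → match
Total matched: 6

6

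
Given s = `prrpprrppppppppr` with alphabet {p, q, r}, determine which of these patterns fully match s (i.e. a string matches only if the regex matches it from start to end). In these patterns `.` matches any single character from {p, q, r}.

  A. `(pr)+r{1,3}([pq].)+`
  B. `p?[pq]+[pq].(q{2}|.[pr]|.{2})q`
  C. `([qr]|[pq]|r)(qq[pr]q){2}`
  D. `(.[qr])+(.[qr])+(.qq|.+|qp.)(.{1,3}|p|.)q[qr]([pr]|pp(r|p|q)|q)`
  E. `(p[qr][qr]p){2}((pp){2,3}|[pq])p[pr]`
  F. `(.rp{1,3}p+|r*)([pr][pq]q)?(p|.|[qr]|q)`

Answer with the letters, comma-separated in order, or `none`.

A → no match
B → no match — must end with `q`
C → no match — must end with `q`
D → no match
E → match
F → no match

E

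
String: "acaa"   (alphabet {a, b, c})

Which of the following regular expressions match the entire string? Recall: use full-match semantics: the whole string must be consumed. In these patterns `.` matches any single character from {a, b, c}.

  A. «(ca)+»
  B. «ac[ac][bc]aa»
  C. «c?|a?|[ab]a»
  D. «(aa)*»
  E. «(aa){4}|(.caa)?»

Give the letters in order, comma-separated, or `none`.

A → no match — must start with "ca"
B → no match
C → no match
D → no match
E → match

E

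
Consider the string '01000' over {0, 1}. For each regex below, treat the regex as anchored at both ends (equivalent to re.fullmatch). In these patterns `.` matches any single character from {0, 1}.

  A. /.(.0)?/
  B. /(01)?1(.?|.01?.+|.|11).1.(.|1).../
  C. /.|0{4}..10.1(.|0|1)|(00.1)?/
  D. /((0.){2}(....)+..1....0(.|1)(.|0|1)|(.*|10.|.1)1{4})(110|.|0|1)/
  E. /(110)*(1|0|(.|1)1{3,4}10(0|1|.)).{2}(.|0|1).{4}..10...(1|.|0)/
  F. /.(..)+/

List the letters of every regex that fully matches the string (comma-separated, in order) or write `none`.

A → no match
B → no match
C → no match
D → no match
E → no match
F → match

F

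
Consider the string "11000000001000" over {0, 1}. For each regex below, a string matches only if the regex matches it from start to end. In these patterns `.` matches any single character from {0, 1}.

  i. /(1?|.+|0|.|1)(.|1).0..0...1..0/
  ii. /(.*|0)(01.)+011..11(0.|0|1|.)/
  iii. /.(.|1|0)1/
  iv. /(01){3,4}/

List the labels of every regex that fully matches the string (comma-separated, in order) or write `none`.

i

i → match
ii → no match
iii → no match — must end with "1"
iv → no match — must start with "01"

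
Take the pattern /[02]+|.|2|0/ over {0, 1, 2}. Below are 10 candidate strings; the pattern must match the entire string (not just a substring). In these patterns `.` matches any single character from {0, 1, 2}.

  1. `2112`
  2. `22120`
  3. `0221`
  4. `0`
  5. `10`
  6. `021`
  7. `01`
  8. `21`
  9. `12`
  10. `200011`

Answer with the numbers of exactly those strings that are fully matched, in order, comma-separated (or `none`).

1 → no match
2 → no match
3 → no match
4 → match
5 → no match
6 → no match
7 → no match
8 → no match
9 → no match
10 → no match

4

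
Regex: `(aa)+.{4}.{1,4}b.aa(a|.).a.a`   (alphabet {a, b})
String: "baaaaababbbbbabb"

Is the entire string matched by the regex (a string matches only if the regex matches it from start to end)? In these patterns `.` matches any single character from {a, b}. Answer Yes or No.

No

Every match must start with "aa", but "baaaaababbbbbabb" does not.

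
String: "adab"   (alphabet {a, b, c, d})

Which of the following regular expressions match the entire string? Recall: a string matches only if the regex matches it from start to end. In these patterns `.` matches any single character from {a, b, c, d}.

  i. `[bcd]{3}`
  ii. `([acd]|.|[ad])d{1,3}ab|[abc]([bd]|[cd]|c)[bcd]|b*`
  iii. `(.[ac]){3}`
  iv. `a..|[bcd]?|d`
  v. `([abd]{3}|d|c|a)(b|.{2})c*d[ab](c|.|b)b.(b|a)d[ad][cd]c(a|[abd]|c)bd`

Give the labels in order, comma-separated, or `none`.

i → no match
ii → match
iii → no match
iv → no match
v → no match — must end with "bd"

ii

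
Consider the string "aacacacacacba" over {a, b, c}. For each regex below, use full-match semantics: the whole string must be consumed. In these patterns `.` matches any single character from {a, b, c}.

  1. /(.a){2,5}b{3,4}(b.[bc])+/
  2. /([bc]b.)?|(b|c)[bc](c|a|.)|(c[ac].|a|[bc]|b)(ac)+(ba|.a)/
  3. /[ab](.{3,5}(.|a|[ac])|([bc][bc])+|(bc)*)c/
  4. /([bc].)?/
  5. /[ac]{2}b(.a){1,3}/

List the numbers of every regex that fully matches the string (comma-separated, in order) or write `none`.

1 → no match
2 → match
3 → no match — must end with "c"
4 → no match
5 → no match

2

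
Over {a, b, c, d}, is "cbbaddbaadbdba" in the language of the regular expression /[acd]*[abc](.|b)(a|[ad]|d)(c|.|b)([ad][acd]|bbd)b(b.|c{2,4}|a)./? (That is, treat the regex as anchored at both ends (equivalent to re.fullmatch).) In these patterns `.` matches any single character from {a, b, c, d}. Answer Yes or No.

No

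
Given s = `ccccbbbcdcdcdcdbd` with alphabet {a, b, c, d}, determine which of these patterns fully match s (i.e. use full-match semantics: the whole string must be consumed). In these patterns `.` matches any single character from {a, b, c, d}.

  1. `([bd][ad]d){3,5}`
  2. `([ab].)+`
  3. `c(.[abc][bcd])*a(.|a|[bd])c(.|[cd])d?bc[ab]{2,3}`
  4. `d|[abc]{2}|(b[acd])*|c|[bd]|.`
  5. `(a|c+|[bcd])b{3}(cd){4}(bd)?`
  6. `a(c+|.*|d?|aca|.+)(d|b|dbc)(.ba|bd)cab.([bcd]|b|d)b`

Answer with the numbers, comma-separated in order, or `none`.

1 → no match
2 → no match
3 → no match
4 → no match
5 → match
6 → no match — must start with `a`

5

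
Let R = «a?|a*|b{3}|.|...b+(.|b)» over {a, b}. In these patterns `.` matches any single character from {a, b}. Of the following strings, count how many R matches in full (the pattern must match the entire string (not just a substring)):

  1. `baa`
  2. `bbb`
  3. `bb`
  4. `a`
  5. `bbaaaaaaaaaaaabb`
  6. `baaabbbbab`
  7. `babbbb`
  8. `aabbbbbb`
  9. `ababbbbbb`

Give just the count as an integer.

5

1 → no match
2 → match
3 → no match
4 → match
5 → no match
6 → no match
7 → match
8 → match
9 → match
Total matched: 5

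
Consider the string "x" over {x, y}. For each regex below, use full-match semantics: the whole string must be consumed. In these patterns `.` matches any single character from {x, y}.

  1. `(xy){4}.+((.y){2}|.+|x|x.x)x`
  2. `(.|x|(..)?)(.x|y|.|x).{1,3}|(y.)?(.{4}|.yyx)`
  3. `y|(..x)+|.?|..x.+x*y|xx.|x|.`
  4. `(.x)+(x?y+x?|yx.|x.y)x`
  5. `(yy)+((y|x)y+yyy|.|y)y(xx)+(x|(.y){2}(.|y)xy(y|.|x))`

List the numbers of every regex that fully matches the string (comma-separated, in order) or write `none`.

1 → no match — must start with "xy"
2 → no match
3 → match
4 → no match
5 → no match — must start with "yy"

3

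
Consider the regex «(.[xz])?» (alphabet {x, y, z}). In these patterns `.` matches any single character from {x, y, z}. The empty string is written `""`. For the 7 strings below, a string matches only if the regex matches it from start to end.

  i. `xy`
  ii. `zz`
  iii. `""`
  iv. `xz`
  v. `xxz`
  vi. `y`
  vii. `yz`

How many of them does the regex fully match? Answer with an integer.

i. `xy` → no match
ii. `zz` → match
iii. `""` → match
iv. `xz` → match
v. `xxz` → no match
vi. `y` → no match
vii. `yz` → match
Total matched: 4

4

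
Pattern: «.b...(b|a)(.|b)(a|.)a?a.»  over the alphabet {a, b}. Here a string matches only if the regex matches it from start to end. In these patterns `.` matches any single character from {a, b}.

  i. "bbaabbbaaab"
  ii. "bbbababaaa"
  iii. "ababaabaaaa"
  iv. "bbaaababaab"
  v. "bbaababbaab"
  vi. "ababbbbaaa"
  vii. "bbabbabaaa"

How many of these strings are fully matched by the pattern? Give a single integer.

i → match
ii → match
iii → match
iv → match
v → match
vi → match
vii → match
Total matched: 7

7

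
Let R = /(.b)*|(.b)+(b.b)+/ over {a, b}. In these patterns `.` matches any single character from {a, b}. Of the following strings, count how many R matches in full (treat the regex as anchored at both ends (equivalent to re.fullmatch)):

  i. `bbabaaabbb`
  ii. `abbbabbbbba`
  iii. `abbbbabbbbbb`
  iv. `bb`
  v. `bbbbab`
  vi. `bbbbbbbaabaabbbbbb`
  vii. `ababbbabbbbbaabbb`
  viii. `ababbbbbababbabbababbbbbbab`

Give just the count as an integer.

i → no match
ii → no match
iii → no match
iv → match
v → match
vi → no match
vii → no match
viii → no match
Total matched: 2

2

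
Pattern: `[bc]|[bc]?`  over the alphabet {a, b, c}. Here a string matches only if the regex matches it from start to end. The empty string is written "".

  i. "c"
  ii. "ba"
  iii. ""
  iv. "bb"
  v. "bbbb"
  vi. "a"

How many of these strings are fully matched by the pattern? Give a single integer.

2

i → match
ii → no match
iii → match
iv → no match
v → no match
vi → no match
Total matched: 2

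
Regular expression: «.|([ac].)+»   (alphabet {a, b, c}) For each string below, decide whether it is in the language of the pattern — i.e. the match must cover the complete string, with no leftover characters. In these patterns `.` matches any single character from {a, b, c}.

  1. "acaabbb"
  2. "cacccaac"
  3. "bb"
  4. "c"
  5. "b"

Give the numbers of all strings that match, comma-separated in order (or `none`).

2, 4, 5

1 → no match
2 → match
3 → no match
4 → match
5 → match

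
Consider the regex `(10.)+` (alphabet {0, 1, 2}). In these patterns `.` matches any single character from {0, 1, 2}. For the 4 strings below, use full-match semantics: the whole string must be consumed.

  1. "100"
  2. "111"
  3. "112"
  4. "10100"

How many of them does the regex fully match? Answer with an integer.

1 → match
2 → no match — must start with "10"
3 → no match — must start with "10"
4 → no match
Total matched: 1

1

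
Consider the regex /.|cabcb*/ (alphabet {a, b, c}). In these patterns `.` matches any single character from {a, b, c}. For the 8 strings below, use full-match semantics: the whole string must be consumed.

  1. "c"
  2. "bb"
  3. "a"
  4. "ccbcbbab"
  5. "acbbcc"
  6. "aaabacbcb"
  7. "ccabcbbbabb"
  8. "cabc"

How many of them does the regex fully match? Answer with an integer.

1. "c" → match
2. "bb" → no match
3. "a" → match
4. "ccbcbbab" → no match
5. "acbbcc" → no match
6. "aaabacbcb" → no match
7. "ccabcbbbabb" → no match
8. "cabc" → match
Total matched: 3

3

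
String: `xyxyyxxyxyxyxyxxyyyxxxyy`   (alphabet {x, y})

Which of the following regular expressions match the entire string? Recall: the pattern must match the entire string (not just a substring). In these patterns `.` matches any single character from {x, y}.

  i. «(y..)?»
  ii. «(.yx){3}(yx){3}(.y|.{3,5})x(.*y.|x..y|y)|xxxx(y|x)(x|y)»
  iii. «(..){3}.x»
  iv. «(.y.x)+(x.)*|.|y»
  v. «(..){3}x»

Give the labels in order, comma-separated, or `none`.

i → no match
ii → match
iii → no match — must end with `x`
iv → no match
v → no match — must end with `x`

ii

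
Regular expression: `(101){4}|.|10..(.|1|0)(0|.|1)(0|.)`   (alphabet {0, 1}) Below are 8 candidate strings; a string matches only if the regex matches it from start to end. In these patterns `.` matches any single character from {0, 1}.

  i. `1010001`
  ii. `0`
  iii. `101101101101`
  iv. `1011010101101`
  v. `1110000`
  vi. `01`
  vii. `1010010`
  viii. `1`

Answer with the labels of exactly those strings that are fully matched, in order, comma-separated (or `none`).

i → match
ii → match
iii → match
iv → no match
v → no match
vi → no match
vii → match
viii → match

i, ii, iii, vii, viii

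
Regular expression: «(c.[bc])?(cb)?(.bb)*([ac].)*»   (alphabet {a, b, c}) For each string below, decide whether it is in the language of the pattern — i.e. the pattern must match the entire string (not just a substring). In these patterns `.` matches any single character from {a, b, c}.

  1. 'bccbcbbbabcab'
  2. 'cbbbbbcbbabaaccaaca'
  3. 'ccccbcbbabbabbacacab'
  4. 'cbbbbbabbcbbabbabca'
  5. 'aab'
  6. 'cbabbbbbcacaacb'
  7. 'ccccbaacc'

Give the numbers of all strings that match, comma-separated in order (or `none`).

1 → no match
2 → match
3 → match
4 → match
5 → no match
6 → no match
7 → match

2, 3, 4, 7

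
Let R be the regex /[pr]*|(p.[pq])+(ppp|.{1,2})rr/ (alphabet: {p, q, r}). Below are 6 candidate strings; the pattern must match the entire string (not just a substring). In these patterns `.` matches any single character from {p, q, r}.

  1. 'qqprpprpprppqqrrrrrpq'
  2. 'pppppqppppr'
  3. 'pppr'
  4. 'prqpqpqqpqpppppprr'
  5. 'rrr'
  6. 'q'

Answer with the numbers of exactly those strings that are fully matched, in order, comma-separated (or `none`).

3, 5

1 → no match
2 → no match
3 → match
4 → no match
5 → match
6 → no match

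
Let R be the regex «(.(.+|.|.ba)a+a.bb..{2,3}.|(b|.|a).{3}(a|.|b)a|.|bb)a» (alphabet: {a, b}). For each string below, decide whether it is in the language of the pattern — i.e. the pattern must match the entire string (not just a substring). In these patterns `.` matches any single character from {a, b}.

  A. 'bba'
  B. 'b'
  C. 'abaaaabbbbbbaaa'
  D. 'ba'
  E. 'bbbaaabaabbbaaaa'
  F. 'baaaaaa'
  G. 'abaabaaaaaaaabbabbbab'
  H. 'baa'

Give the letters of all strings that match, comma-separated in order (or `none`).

A, C, D, F

A. 'bba' → match
B. 'b' → no match — must end with 'a'
C → match
D. 'ba' → match
E → no match
F. 'baaaaaa' → match
G → no match — must end with 'a'
H. 'baa' → no match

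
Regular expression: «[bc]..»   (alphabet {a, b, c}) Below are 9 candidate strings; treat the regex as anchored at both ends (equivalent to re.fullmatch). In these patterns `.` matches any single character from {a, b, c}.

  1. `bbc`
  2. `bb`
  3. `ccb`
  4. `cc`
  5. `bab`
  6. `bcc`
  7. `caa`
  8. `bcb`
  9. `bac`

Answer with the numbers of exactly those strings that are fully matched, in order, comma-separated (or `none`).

1. `bbc` → match
2. `bb` → no match
3. `ccb` → match
4. `cc` → no match
5. `bab` → match
6. `bcc` → match
7. `caa` → match
8. `bcb` → match
9. `bac` → match

1, 3, 5, 6, 7, 8, 9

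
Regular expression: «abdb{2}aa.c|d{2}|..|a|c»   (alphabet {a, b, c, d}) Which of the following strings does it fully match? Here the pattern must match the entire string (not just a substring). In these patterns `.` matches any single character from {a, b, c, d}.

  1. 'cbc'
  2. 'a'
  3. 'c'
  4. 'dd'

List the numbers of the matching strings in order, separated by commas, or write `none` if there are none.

2, 3, 4

1 → no match
2 → match
3 → match
4 → match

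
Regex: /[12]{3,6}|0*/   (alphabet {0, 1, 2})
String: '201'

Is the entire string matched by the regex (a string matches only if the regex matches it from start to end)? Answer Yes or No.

No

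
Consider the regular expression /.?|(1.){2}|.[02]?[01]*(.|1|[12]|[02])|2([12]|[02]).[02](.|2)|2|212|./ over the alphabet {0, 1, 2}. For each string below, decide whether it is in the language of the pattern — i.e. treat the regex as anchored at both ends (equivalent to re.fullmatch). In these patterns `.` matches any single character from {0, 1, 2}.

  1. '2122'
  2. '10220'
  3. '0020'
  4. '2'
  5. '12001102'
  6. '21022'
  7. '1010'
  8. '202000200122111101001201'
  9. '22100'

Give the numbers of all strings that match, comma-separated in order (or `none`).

4, 5, 6, 7, 9

1. '2122' → no match
2. '10220' → no match
3. '0020' → no match
4. '2' → match
5. '12001102' → match
6. '21022' → match
7. '1010' → match
8 → no match
9. '22100' → match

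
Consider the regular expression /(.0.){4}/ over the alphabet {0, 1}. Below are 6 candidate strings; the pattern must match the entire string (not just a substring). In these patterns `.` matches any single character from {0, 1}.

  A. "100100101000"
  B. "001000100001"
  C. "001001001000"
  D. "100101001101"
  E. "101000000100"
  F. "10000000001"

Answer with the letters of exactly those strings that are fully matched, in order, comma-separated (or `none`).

A → match
B → match
C → match
D → match
E → match
F → no match

A, B, C, D, E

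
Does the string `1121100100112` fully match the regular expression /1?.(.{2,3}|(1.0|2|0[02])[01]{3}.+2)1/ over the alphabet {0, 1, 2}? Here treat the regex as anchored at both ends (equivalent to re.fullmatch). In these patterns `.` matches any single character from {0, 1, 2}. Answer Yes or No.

No

Every match must end with `1`, but `1121100100112` does not.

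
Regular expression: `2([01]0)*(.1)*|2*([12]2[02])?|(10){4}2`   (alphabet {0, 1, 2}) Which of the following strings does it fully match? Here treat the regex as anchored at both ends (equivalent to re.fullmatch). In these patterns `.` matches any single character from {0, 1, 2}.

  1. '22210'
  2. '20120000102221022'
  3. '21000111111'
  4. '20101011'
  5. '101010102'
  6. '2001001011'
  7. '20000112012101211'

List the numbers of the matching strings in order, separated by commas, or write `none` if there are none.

1. '22210' → no match
2 → no match
3. '21000111111' → match
4. '20101011' → no match
5. '101010102' → match
6. '2001001011' → no match
7 → no match

3, 5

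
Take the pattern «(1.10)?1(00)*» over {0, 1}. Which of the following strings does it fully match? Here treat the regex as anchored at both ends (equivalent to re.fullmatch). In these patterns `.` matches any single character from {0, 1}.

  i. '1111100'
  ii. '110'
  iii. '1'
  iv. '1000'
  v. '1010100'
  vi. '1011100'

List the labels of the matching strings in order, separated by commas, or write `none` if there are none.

iii, v

i → no match
ii → no match
iii → match
iv → no match
v → match
vi → no match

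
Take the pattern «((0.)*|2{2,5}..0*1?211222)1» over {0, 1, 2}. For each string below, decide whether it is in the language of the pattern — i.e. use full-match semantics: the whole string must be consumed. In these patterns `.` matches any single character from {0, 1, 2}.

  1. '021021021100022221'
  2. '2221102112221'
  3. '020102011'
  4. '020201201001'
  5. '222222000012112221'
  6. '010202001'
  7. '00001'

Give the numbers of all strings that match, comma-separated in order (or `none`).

2, 3, 5, 6, 7

1 → no match
2 → match
3 → match
4 → no match
5 → match
6 → match
7 → match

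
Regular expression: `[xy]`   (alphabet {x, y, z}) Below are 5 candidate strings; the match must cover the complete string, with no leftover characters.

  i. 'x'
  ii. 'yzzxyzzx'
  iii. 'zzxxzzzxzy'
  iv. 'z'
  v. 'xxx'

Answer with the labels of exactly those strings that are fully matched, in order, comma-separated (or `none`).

i → match
ii → no match
iii → no match
iv → no match
v → no match

i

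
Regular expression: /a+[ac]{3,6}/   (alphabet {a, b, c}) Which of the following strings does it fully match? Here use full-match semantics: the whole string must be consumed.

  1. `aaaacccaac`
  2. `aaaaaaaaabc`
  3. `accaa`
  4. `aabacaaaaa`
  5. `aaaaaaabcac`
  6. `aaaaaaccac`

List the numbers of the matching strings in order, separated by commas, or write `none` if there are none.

1, 3, 6

1 → match
2 → no match
3 → match
4 → no match
5 → no match
6 → match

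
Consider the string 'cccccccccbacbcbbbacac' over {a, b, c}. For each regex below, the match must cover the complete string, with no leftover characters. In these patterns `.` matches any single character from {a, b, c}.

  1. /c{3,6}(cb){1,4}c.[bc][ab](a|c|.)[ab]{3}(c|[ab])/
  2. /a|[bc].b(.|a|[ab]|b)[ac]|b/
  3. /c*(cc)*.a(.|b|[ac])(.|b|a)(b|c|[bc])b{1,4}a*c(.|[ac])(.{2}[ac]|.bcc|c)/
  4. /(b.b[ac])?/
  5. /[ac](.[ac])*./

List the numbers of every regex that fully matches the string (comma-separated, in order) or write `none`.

3

1 → no match
2 → no match
3 → match
4 → no match
5 → no match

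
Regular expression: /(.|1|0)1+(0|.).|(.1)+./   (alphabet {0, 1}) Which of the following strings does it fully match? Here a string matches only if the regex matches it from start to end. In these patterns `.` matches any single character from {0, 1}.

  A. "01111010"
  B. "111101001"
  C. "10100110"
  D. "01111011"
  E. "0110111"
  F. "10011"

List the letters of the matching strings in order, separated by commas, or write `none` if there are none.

none

A → no match
B → no match
C → no match
D → no match
E → no match
F → no match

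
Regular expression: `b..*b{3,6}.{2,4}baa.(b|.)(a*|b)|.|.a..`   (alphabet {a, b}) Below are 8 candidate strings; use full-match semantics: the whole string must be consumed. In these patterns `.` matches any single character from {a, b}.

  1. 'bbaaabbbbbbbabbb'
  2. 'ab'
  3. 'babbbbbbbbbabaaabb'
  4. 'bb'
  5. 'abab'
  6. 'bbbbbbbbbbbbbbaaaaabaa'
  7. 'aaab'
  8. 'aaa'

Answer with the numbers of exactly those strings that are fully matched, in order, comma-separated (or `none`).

1 → no match
2 → no match
3 → match
4 → no match
5 → no match
6 → no match
7 → match
8 → no match

3, 7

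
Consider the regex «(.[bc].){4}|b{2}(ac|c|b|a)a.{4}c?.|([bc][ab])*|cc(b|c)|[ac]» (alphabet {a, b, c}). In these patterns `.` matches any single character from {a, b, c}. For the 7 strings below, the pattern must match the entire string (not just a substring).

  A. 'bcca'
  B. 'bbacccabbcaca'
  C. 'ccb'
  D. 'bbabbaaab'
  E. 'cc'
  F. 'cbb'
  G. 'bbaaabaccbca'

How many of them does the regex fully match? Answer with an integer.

1

A → no match
B → no match
C → match
D → no match
E → no match
F → no match
G → no match
Total matched: 1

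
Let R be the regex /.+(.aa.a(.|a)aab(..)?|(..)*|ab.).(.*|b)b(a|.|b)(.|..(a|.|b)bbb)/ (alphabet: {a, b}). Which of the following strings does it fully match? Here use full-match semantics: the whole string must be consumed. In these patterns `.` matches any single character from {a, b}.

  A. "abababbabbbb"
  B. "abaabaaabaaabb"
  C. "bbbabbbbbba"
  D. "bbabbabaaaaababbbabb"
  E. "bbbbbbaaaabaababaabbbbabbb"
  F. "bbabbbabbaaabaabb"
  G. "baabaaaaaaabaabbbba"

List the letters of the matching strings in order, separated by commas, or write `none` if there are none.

A. "abababbabbbb" → match
B → no match
C. "bbbabbbbbba" → match
D → no match
E → match
F → no match
G → match

A, C, E, G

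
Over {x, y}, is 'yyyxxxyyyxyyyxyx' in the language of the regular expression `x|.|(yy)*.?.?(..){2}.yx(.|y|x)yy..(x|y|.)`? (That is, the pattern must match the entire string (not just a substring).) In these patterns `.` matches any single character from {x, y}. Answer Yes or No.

Yes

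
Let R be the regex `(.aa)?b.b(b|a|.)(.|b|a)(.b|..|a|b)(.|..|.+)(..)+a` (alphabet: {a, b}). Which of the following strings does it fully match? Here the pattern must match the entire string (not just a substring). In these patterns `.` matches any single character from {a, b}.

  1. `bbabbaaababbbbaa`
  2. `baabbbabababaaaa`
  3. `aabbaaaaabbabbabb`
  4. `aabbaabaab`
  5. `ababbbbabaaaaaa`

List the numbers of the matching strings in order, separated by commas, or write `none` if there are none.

1 → no match
2 → match
3 → no match — must end with `a`
4 → no match — must end with `a`
5 → no match

2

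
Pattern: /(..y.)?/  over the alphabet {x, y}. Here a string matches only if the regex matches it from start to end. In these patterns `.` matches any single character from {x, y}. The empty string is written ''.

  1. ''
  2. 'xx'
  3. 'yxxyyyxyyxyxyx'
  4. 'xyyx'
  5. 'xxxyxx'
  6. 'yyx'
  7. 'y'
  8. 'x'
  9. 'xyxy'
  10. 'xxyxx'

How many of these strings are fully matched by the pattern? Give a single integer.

2

1 → match
2 → no match
3 → no match
4 → match
5 → no match
6 → no match
7 → no match
8 → no match
9 → no match
10 → no match
Total matched: 2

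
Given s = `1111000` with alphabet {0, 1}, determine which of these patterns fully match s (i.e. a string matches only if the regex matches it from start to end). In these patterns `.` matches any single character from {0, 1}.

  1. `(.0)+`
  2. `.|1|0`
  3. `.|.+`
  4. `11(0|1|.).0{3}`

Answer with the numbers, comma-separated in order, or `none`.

3, 4

1 → no match
2 → no match
3 → match
4 → match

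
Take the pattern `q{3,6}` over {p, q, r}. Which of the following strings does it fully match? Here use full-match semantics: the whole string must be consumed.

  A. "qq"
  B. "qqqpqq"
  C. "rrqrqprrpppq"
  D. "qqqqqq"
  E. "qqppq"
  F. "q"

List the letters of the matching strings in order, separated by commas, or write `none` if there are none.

A. "qq" → no match
B. "qqqpqq" → no match
C. "rrqrqprrpppq" → no match — must start with "q"
D. "qqqqqq" → match
E. "qqppq" → no match
F. "q" → no match

D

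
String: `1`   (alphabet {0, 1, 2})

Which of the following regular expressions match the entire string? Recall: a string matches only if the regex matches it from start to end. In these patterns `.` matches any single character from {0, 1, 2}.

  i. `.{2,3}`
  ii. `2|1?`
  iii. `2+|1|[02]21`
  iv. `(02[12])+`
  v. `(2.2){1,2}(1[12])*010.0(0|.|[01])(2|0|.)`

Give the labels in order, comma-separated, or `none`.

i → no match
ii → match
iii → match
iv → no match — must start with `02`
v → no match — must start with `2`

ii, iii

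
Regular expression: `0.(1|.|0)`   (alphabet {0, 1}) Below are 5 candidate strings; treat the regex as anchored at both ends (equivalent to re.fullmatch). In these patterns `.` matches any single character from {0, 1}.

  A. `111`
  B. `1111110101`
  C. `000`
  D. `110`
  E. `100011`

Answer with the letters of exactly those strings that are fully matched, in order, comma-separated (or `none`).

C

A. `111` → no match — must start with `0`
B. `1111110101` → no match — must start with `0`
C. `000` → match
D. `110` → no match — must start with `0`
E. `100011` → no match — must start with `0`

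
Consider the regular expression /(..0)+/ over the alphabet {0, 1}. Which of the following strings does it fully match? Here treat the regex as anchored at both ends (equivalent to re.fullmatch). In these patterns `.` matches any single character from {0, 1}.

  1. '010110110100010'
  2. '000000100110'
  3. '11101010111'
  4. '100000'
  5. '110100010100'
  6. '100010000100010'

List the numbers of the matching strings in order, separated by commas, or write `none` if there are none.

1 → match
2 → match
3 → no match — must end with '0'
4 → match
5 → match
6 → match

1, 2, 4, 5, 6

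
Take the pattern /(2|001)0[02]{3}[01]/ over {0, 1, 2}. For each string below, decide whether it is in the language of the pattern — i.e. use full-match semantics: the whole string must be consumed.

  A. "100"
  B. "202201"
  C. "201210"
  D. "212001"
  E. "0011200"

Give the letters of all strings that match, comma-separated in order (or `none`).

B

A. "100" → no match
B. "202201" → match
C. "201210" → no match
D. "212001" → no match
E. "0011200" → no match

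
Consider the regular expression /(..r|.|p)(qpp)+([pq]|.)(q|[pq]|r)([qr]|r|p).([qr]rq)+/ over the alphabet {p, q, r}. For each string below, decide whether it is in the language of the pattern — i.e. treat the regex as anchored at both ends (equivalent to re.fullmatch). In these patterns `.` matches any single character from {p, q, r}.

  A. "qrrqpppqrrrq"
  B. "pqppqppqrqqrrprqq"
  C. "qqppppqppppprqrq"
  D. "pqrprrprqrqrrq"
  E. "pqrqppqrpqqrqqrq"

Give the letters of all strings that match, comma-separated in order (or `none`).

E

A → no match
B → no match — must end with "rq"
C → no match
D → no match
E → match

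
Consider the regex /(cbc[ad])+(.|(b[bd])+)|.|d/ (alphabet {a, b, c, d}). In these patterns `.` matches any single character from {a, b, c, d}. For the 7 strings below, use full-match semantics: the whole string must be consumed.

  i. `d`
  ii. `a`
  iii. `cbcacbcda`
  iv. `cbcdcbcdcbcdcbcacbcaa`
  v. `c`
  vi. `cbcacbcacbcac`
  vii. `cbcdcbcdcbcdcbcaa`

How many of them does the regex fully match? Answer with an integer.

i. `d` → match
ii. `a` → match
iii. `cbcacbcda` → match
iv → match
v. `c` → match
vi → match
vii → match
Total matched: 7

7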